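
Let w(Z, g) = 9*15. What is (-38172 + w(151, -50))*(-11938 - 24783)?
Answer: 1396756677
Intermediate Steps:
w(Z, g) = 135
(-38172 + w(151, -50))*(-11938 - 24783) = (-38172 + 135)*(-11938 - 24783) = -38037*(-36721) = 1396756677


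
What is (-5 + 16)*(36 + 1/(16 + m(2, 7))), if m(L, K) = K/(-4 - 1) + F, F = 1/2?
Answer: 59906/151 ≈ 396.73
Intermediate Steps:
F = 1/2 ≈ 0.50000
m(L, K) = 1/2 - K/5 (m(L, K) = K/(-4 - 1) + 1/2 = K/(-5) + 1/2 = -K/5 + 1/2 = 1/2 - K/5)
(-5 + 16)*(36 + 1/(16 + m(2, 7))) = (-5 + 16)*(36 + 1/(16 + (1/2 - 1/5*7))) = 11*(36 + 1/(16 + (1/2 - 7/5))) = 11*(36 + 1/(16 - 9/10)) = 11*(36 + 1/(151/10)) = 11*(36 + 10/151) = 11*(5446/151) = 59906/151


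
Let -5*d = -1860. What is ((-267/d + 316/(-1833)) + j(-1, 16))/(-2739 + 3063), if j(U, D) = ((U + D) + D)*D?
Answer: 112534511/73642608 ≈ 1.5281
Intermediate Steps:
d = 372 (d = -1/5*(-1860) = 372)
j(U, D) = D*(U + 2*D) (j(U, D) = ((D + U) + D)*D = (U + 2*D)*D = D*(U + 2*D))
((-267/d + 316/(-1833)) + j(-1, 16))/(-2739 + 3063) = ((-267/372 + 316/(-1833)) + 16*(-1 + 2*16))/(-2739 + 3063) = ((-267*1/372 + 316*(-1/1833)) + 16*(-1 + 32))/324 = ((-89/124 - 316/1833) + 16*31)*(1/324) = (-202321/227292 + 496)*(1/324) = (112534511/227292)*(1/324) = 112534511/73642608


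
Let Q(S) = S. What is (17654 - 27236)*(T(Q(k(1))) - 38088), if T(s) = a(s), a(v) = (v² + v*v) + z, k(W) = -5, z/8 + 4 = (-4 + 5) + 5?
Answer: 364326804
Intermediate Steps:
z = 16 (z = -32 + 8*((-4 + 5) + 5) = -32 + 8*(1 + 5) = -32 + 8*6 = -32 + 48 = 16)
a(v) = 16 + 2*v² (a(v) = (v² + v*v) + 16 = (v² + v²) + 16 = 2*v² + 16 = 16 + 2*v²)
T(s) = 16 + 2*s²
(17654 - 27236)*(T(Q(k(1))) - 38088) = (17654 - 27236)*((16 + 2*(-5)²) - 38088) = -9582*((16 + 2*25) - 38088) = -9582*((16 + 50) - 38088) = -9582*(66 - 38088) = -9582*(-38022) = 364326804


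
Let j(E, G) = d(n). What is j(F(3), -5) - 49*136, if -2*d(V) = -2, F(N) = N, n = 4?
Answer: -6663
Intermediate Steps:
d(V) = 1 (d(V) = -½*(-2) = 1)
j(E, G) = 1
j(F(3), -5) - 49*136 = 1 - 49*136 = 1 - 6664 = -6663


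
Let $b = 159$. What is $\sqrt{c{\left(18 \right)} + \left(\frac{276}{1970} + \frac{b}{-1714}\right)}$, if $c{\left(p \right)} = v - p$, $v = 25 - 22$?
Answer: $\frac{3 i \sqrt{4735547087730}}{1688290} \approx 3.8669 i$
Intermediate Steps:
$v = 3$ ($v = 25 - 22 = 3$)
$c{\left(p \right)} = 3 - p$
$\sqrt{c{\left(18 \right)} + \left(\frac{276}{1970} + \frac{b}{-1714}\right)} = \sqrt{\left(3 - 18\right) + \left(\frac{276}{1970} + \frac{159}{-1714}\right)} = \sqrt{\left(3 - 18\right) + \left(276 \cdot \frac{1}{1970} + 159 \left(- \frac{1}{1714}\right)\right)} = \sqrt{-15 + \left(\frac{138}{985} - \frac{159}{1714}\right)} = \sqrt{-15 + \frac{79917}{1688290}} = \sqrt{- \frac{25244433}{1688290}} = \frac{3 i \sqrt{4735547087730}}{1688290}$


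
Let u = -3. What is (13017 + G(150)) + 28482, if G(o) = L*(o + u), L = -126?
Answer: 22977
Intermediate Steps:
G(o) = 378 - 126*o (G(o) = -126*(o - 3) = -126*(-3 + o) = 378 - 126*o)
(13017 + G(150)) + 28482 = (13017 + (378 - 126*150)) + 28482 = (13017 + (378 - 18900)) + 28482 = (13017 - 18522) + 28482 = -5505 + 28482 = 22977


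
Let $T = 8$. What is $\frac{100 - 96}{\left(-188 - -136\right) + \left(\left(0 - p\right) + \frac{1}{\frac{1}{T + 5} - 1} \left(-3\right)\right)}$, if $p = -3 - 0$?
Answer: $- \frac{16}{183} \approx -0.087432$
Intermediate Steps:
$p = -3$ ($p = -3 + 0 = -3$)
$\frac{100 - 96}{\left(-188 - -136\right) + \left(\left(0 - p\right) + \frac{1}{\frac{1}{T + 5} - 1} \left(-3\right)\right)} = \frac{100 - 96}{\left(-188 - -136\right) + \left(\left(0 - -3\right) + \frac{1}{\frac{1}{8 + 5} - 1} \left(-3\right)\right)} = \frac{4}{\left(-188 + 136\right) + \left(\left(0 + 3\right) + \frac{1}{\frac{1}{13} - 1} \left(-3\right)\right)} = \frac{4}{-52 + \left(3 + \frac{1}{\frac{1}{13} - 1} \left(-3\right)\right)} = \frac{4}{-52 + \left(3 + \frac{1}{- \frac{12}{13}} \left(-3\right)\right)} = \frac{4}{-52 + \left(3 - - \frac{13}{4}\right)} = \frac{4}{-52 + \left(3 + \frac{13}{4}\right)} = \frac{4}{-52 + \frac{25}{4}} = \frac{4}{- \frac{183}{4}} = 4 \left(- \frac{4}{183}\right) = - \frac{16}{183}$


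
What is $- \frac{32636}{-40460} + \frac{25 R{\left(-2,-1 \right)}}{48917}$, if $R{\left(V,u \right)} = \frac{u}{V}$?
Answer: $\frac{798480481}{989590910} \approx 0.80688$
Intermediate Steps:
$- \frac{32636}{-40460} + \frac{25 R{\left(-2,-1 \right)}}{48917} = - \frac{32636}{-40460} + \frac{25 \left(- \frac{1}{-2}\right)}{48917} = \left(-32636\right) \left(- \frac{1}{40460}\right) + 25 \left(\left(-1\right) \left(- \frac{1}{2}\right)\right) \frac{1}{48917} = \frac{8159}{10115} + 25 \cdot \frac{1}{2} \cdot \frac{1}{48917} = \frac{8159}{10115} + \frac{25}{2} \cdot \frac{1}{48917} = \frac{8159}{10115} + \frac{25}{97834} = \frac{798480481}{989590910}$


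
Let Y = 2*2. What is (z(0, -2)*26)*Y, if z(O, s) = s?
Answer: -208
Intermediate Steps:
Y = 4
(z(0, -2)*26)*Y = -2*26*4 = -52*4 = -208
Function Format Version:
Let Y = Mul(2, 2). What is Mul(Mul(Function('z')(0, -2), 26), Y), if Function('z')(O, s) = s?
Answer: -208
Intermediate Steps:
Y = 4
Mul(Mul(Function('z')(0, -2), 26), Y) = Mul(Mul(-2, 26), 4) = Mul(-52, 4) = -208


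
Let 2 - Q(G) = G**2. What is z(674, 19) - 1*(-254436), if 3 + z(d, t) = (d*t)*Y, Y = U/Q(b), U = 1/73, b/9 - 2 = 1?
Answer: 13503000937/53071 ≈ 2.5443e+5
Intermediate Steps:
b = 27 (b = 18 + 9*1 = 18 + 9 = 27)
Q(G) = 2 - G**2
U = 1/73 ≈ 0.013699
Y = -1/53071 (Y = 1/(73*(2 - 1*27**2)) = 1/(73*(2 - 1*729)) = 1/(73*(2 - 729)) = (1/73)/(-727) = (1/73)*(-1/727) = -1/53071 ≈ -1.8843e-5)
z(d, t) = -3 - d*t/53071 (z(d, t) = -3 + (d*t)*(-1/53071) = -3 - d*t/53071)
z(674, 19) - 1*(-254436) = (-3 - 1/53071*674*19) - 1*(-254436) = (-3 - 12806/53071) + 254436 = -172019/53071 + 254436 = 13503000937/53071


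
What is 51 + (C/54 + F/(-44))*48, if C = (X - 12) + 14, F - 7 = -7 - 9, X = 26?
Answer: 8485/99 ≈ 85.707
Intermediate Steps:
F = -9 (F = 7 + (-7 - 9) = 7 - 16 = -9)
C = 28 (C = (26 - 12) + 14 = 14 + 14 = 28)
51 + (C/54 + F/(-44))*48 = 51 + (28/54 - 9/(-44))*48 = 51 + (28*(1/54) - 9*(-1/44))*48 = 51 + (14/27 + 9/44)*48 = 51 + (859/1188)*48 = 51 + 3436/99 = 8485/99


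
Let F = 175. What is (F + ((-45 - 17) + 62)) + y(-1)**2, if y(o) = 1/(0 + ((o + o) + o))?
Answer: 1576/9 ≈ 175.11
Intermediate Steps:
y(o) = 1/(3*o) (y(o) = 1/(0 + (2*o + o)) = 1/(0 + 3*o) = 1/(3*o))
(F + ((-45 - 17) + 62)) + y(-1)**2 = (175 + ((-45 - 17) + 62)) + ((1/3)/(-1))**2 = (175 + (-62 + 62)) + ((1/3)*(-1))**2 = (175 + 0) + (-1/3)**2 = 175 + 1/9 = 1576/9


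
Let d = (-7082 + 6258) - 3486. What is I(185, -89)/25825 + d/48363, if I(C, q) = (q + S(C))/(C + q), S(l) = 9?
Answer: -44538421/499589790 ≈ -0.089150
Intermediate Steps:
d = -4310 (d = -824 - 3486 = -4310)
I(C, q) = (9 + q)/(C + q) (I(C, q) = (q + 9)/(C + q) = (9 + q)/(C + q))
I(185, -89)/25825 + d/48363 = ((9 - 89)/(185 - 89))/25825 - 4310/48363 = (-80/96)*(1/25825) - 4310*1/48363 = ((1/96)*(-80))*(1/25825) - 4310/48363 = -⅚*1/25825 - 4310/48363 = -1/30990 - 4310/48363 = -44538421/499589790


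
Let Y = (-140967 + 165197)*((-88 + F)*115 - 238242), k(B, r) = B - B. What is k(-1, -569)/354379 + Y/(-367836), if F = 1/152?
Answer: 65336037505/3993648 ≈ 16360.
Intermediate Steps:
k(B, r) = 0
F = 1/152 ≈ 0.0065789
Y = -457352262535/76 (Y = (-140967 + 165197)*((-88 + 1/152)*115 - 238242) = 24230*(-13375/152*115 - 238242) = 24230*(-1538125/152 - 238242) = 24230*(-37750909/152) = -457352262535/76 ≈ -6.0178e+9)
k(-1, -569)/354379 + Y/(-367836) = 0/354379 - 457352262535/76/(-367836) = 0*(1/354379) - 457352262535/76*(-1/367836) = 0 + 65336037505/3993648 = 65336037505/3993648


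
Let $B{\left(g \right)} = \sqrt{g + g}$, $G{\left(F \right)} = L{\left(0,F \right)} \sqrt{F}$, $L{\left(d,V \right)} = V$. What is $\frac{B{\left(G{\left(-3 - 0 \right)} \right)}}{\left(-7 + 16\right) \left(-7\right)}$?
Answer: $\frac{3^{\frac{3}{4}} \left(-1 + i\right)}{63} \approx -0.036183 + 0.036183 i$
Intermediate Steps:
$G{\left(F \right)} = F^{\frac{3}{2}}$ ($G{\left(F \right)} = F \sqrt{F} = F^{\frac{3}{2}}$)
$B{\left(g \right)} = \sqrt{2} \sqrt{g}$ ($B{\left(g \right)} = \sqrt{2 g} = \sqrt{2} \sqrt{g}$)
$\frac{B{\left(G{\left(-3 - 0 \right)} \right)}}{\left(-7 + 16\right) \left(-7\right)} = \frac{\sqrt{2} \sqrt{\left(-3 - 0\right)^{\frac{3}{2}}}}{\left(-7 + 16\right) \left(-7\right)} = \frac{\sqrt{2} \sqrt{\left(-3 + 0\right)^{\frac{3}{2}}}}{9 \left(-7\right)} = \frac{\sqrt{2} \sqrt{\left(-3\right)^{\frac{3}{2}}}}{-63} = \sqrt{2} \sqrt{- 3 i \sqrt{3}} \left(- \frac{1}{63}\right) = \sqrt{2} \cdot 3^{\frac{3}{4}} \sqrt{- i} \left(- \frac{1}{63}\right) = - \frac{\sqrt{2} \cdot 3^{\frac{3}{4}} \sqrt{- i}}{63}$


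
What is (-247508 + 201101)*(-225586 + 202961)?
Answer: 1049958375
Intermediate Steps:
(-247508 + 201101)*(-225586 + 202961) = -46407*(-22625) = 1049958375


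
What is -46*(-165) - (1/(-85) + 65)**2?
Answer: 24323174/7225 ≈ 3366.5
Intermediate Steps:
-46*(-165) - (1/(-85) + 65)**2 = 7590 - (-1/85 + 65)**2 = 7590 - (5524/85)**2 = 7590 - 1*30514576/7225 = 7590 - 30514576/7225 = 24323174/7225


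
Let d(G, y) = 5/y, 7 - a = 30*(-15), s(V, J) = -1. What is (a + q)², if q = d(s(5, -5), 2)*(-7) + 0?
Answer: 772641/4 ≈ 1.9316e+5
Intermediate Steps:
a = 457 (a = 7 - 30*(-15) = 7 - 1*(-450) = 7 + 450 = 457)
q = -35/2 (q = (5/2)*(-7) + 0 = -35/2 + 0 = -35/2 ≈ -17.500)
(a + q)² = (457 - 35/2)² = (879/2)² = 772641/4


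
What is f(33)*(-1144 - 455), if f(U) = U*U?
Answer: -1741311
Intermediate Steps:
f(U) = U²
f(33)*(-1144 - 455) = 33²*(-1144 - 455) = 1089*(-1599) = -1741311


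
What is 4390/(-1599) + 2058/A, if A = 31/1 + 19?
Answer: 1535621/39975 ≈ 38.415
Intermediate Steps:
A = 50 (A = 31*1 + 19 = 31 + 19 = 50)
4390/(-1599) + 2058/A = 4390/(-1599) + 2058/50 = 4390*(-1/1599) + 2058*(1/50) = -4390/1599 + 1029/25 = 1535621/39975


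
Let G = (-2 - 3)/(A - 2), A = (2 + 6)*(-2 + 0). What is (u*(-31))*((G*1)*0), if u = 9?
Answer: 0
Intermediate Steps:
A = -16 (A = 8*(-2) = -16)
G = 5/18 (G = (-2 - 3)/(-16 - 2) = -5/(-18) = -5*(-1/18) = 5/18 ≈ 0.27778)
(u*(-31))*((G*1)*0) = (9*(-31))*(((5/18)*1)*0) = -155*0/2 = -279*0 = 0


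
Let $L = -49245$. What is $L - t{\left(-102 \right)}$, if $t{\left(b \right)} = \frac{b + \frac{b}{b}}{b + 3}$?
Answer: $- \frac{4875356}{99} \approx -49246.0$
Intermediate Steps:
$t{\left(b \right)} = \frac{1 + b}{3 + b}$ ($t{\left(b \right)} = \frac{b + 1}{3 + b} = \frac{1 + b}{3 + b}$)
$L - t{\left(-102 \right)} = -49245 - \frac{1 - 102}{3 - 102} = -49245 - \frac{1}{-99} \left(-101\right) = -49245 - \left(- \frac{1}{99}\right) \left(-101\right) = -49245 - \frac{101}{99} = - \frac{4875356}{99}$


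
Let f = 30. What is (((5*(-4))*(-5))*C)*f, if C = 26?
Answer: 78000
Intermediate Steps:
(((5*(-4))*(-5))*C)*f = (((5*(-4))*(-5))*26)*30 = (-20*(-5)*26)*30 = (100*26)*30 = 2600*30 = 78000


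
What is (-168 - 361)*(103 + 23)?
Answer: -66654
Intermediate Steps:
(-168 - 361)*(103 + 23) = -529*126 = -66654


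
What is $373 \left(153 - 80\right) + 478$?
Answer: $27707$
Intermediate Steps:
$373 \left(153 - 80\right) + 478 = 373 \cdot 73 + 478 = 27229 + 478 = 27707$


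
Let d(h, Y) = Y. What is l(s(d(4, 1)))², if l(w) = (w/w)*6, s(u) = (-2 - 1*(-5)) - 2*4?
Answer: 36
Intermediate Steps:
s(u) = -5 (s(u) = (-2 + 5) - 8 = 3 - 8 = -5)
l(w) = 6 (l(w) = 1*6 = 6)
l(s(d(4, 1)))² = 6² = 36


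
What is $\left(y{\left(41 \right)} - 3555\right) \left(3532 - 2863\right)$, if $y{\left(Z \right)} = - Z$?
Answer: $-2405724$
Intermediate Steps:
$\left(y{\left(41 \right)} - 3555\right) \left(3532 - 2863\right) = \left(\left(-1\right) 41 - 3555\right) \left(3532 - 2863\right) = \left(-41 - 3555\right) 669 = \left(-3596\right) 669 = -2405724$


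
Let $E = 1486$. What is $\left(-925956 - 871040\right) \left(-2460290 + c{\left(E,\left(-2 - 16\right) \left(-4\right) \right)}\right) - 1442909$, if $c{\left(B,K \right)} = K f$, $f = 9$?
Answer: $4419965392523$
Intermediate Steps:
$c{\left(B,K \right)} = 9 K$ ($c{\left(B,K \right)} = K 9 = 9 K$)
$\left(-925956 - 871040\right) \left(-2460290 + c{\left(E,\left(-2 - 16\right) \left(-4\right) \right)}\right) - 1442909 = \left(-925956 - 871040\right) \left(-2460290 + 9 \left(-2 - 16\right) \left(-4\right)\right) - 1442909 = - 1796996 \left(-2460290 + 9 \left(\left(-18\right) \left(-4\right)\right)\right) - 1442909 = - 1796996 \left(-2460290 + 9 \cdot 72\right) - 1442909 = - 1796996 \left(-2460290 + 648\right) - 1442909 = \left(-1796996\right) \left(-2459642\right) - 1442909 = 4419966835432 - 1442909 = 4419965392523$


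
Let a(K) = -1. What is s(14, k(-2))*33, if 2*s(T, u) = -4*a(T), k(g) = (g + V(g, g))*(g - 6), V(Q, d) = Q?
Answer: 66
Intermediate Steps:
k(g) = 2*g*(-6 + g) (k(g) = (g + g)*(g - 6) = (2*g)*(-6 + g) = 2*g*(-6 + g))
s(T, u) = 2 (s(T, u) = (-4*(-1))/2 = (½)*4 = 2)
s(14, k(-2))*33 = 2*33 = 66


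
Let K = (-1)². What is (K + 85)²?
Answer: 7396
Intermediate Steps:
K = 1
(K + 85)² = (1 + 85)² = 86² = 7396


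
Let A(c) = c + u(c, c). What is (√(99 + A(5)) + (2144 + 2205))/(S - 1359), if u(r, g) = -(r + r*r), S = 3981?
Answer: 4349/2622 + √74/2622 ≈ 1.6619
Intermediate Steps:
u(r, g) = -r - r² (u(r, g) = -(r + r²) = -r - r²)
A(c) = c - c*(1 + c)
(√(99 + A(5)) + (2144 + 2205))/(S - 1359) = (√(99 - 1*5²) + (2144 + 2205))/(3981 - 1359) = (√(99 - 1*25) + 4349)/2622 = (√(99 - 25) + 4349)*(1/2622) = (√74 + 4349)*(1/2622) = (4349 + √74)*(1/2622) = 4349/2622 + √74/2622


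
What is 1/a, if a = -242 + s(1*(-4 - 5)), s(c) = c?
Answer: -1/251 ≈ -0.0039841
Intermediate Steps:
a = -251 (a = -242 + 1*(-4 - 5) = -242 + 1*(-9) = -242 - 9 = -251)
1/a = 1/(-251) = -1/251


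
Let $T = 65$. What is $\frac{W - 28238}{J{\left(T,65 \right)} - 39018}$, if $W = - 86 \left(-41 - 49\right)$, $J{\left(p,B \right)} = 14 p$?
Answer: $\frac{10249}{19054} \approx 0.53789$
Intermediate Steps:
$W = 7740$ ($W = \left(-86\right) \left(-90\right) = 7740$)
$\frac{W - 28238}{J{\left(T,65 \right)} - 39018} = \frac{7740 - 28238}{14 \cdot 65 - 39018} = - \frac{20498}{910 - 39018} = - \frac{20498}{-38108} = \left(-20498\right) \left(- \frac{1}{38108}\right) = \frac{10249}{19054}$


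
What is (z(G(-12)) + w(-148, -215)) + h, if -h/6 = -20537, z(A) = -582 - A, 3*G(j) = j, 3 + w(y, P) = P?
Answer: 122426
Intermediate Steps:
w(y, P) = -3 + P
G(j) = j/3
h = 123222 (h = -6*(-20537) = 123222)
(z(G(-12)) + w(-148, -215)) + h = ((-582 - (-12)/3) + (-3 - 215)) + 123222 = ((-582 - 1*(-4)) - 218) + 123222 = ((-582 + 4) - 218) + 123222 = (-578 - 218) + 123222 = -796 + 123222 = 122426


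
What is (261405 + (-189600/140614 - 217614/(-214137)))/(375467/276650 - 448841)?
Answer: -32992889624956914650/56649779498695549509 ≈ -0.58240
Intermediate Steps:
(261405 + (-189600/140614 - 217614/(-214137)))/(375467/276650 - 448841) = (261405 + (-189600*1/140614 - 217614*(-1/214137)))/(375467*(1/276650) - 448841) = (261405 + (-94800/70307 + 72538/71379))/(375467/276650 - 448841) = (261405 - 1666800034/5018443353)/(-124171487183/276650) = (1311844517890931/5018443353)*(-276650/124171487183) = -32992889624956914650/56649779498695549509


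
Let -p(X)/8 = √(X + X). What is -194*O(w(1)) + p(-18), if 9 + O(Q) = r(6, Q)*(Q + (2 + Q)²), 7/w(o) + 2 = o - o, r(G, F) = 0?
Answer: 1746 - 48*I ≈ 1746.0 - 48.0*I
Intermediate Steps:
p(X) = -8*√2*√X (p(X) = -8*√(X + X) = -8*√2*√X)
w(o) = -7/2 (w(o) = 7/(-2 + (o - o)) = 7/(-2 + 0) = 7/(-2) = 7*(-½) = -7/2)
O(Q) = -9 (O(Q) = -9 + 0*(Q + (2 + Q)²) = -9 + 0 = -9)
-194*O(w(1)) + p(-18) = -194*(-9) - 8*√2*√(-18) = 1746 - 8*√2*3*I*√2 = 1746 - 48*I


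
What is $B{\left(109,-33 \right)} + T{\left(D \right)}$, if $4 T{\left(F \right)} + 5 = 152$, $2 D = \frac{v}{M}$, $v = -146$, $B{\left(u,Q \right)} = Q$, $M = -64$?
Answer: $\frac{15}{4} \approx 3.75$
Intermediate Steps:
$D = \frac{73}{64}$ ($D = \frac{\left(-146\right) \frac{1}{-64}}{2} = \frac{\left(-146\right) \left(- \frac{1}{64}\right)}{2} = \frac{1}{2} \cdot \frac{73}{32} = \frac{73}{64} \approx 1.1406$)
$T{\left(F \right)} = \frac{147}{4}$ ($T{\left(F \right)} = - \frac{5}{4} + \frac{1}{4} \cdot 152 = - \frac{5}{4} + 38 = \frac{147}{4}$)
$B{\left(109,-33 \right)} + T{\left(D \right)} = -33 + \frac{147}{4} = \frac{15}{4}$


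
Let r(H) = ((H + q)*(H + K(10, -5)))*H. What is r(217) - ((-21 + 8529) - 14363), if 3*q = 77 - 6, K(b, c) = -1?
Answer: 11286383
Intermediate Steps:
q = 71/3 (q = (77 - 6)/3 = (⅓)*71 = 71/3 ≈ 23.667)
r(H) = H*(-1 + H)*(71/3 + H) (r(H) = ((H + 71/3)*(H - 1))*H = ((71/3 + H)*(-1 + H))*H = ((-1 + H)*(71/3 + H))*H = H*(-1 + H)*(71/3 + H))
r(217) - ((-21 + 8529) - 14363) = (⅓)*217*(-71 + 3*217² + 68*217) - ((-21 + 8529) - 14363) = (⅓)*217*(-71 + 3*47089 + 14756) - (8508 - 14363) = (⅓)*217*(-71 + 141267 + 14756) - 1*(-5855) = (⅓)*217*155952 + 5855 = 11280528 + 5855 = 11286383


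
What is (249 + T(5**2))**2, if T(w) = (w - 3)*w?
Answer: 638401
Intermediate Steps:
T(w) = w*(-3 + w) (T(w) = (-3 + w)*w = w*(-3 + w))
(249 + T(5**2))**2 = (249 + 5**2*(-3 + 5**2))**2 = (249 + 25*(-3 + 25))**2 = (249 + 25*22)**2 = (249 + 550)**2 = 799**2 = 638401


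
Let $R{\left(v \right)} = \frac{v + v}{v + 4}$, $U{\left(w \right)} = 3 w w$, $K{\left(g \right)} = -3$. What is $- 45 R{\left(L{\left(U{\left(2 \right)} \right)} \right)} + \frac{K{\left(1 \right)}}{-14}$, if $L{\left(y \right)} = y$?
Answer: $- \frac{471}{7} \approx -67.286$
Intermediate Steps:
$U{\left(w \right)} = 3 w^{2}$
$R{\left(v \right)} = \frac{2 v}{4 + v}$
$- 45 R{\left(L{\left(U{\left(2 \right)} \right)} \right)} + \frac{K{\left(1 \right)}}{-14} = - 45 \frac{2 \cdot 3 \cdot 2^{2}}{4 + 3 \cdot 2^{2}} - \frac{3}{-14} = - 45 \frac{2 \cdot 3 \cdot 4}{4 + 3 \cdot 4} - - \frac{3}{14} = - 45 \cdot 2 \cdot 12 \frac{1}{4 + 12} + \frac{3}{14} = - 45 \cdot 2 \cdot 12 \cdot \frac{1}{16} + \frac{3}{14} = \left(-45\right) \frac{3}{2} + \frac{3}{14} = - \frac{135}{2} + \frac{3}{14} = - \frac{471}{7}$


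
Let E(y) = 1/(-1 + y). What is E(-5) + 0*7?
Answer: -1/6 ≈ -0.16667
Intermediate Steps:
E(-5) + 0*7 = 1/(-1 - 5) + 0*7 = 1/(-6) + 0 = -1/6 + 0 = -1/6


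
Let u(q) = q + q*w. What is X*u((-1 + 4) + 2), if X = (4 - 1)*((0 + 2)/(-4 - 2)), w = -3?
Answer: 10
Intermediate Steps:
u(q) = -2*q (u(q) = q + q*(-3) = q - 3*q = -2*q)
X = -1 (X = 3*(2/(-6)) = 3*(2*(-⅙)) = 3*(-⅓) = -1)
X*u((-1 + 4) + 2) = -(-2)*((-1 + 4) + 2) = -(-2)*(3 + 2) = -(-2)*5 = -1*(-10) = 10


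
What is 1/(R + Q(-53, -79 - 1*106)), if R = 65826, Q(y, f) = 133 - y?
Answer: 1/66012 ≈ 1.5149e-5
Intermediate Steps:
1/(R + Q(-53, -79 - 1*106)) = 1/(65826 + (133 - 1*(-53))) = 1/(65826 + (133 + 53)) = 1/(65826 + 186) = 1/66012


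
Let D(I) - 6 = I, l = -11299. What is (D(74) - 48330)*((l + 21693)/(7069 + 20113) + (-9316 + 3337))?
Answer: 3920572664000/13591 ≈ 2.8847e+8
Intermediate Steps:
D(I) = 6 + I
(D(74) - 48330)*((l + 21693)/(7069 + 20113) + (-9316 + 3337)) = ((6 + 74) - 48330)*((-11299 + 21693)/(7069 + 20113) + (-9316 + 3337)) = (80 - 48330)*(10394/27182 - 5979) = -48250*(10394*(1/27182) - 5979) = -48250*(5197/13591 - 5979) = -48250*(-81255392/13591) = 3920572664000/13591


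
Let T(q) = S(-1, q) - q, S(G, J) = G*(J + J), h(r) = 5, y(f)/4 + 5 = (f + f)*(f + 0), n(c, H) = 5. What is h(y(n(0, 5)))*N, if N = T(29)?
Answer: -435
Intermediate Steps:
y(f) = -20 + 8*f² (y(f) = -20 + 4*((f + f)*(f + 0)) = -20 + 4*((2*f)*f) = -20 + 4*(2*f²) = -20 + 8*f²)
S(G, J) = 2*G*J (S(G, J) = G*(2*J) = 2*G*J)
T(q) = -3*q (T(q) = 2*(-1)*q - q = -2*q - q = -3*q)
N = -87 (N = -3*29 = -87)
h(y(n(0, 5)))*N = 5*(-87) = -435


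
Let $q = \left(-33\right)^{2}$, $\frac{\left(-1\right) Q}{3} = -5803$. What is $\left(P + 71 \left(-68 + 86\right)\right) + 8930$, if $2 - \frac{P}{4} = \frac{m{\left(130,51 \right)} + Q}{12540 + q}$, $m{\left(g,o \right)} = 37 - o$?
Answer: $\frac{19880612}{1947} \approx 10211.0$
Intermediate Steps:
$Q = 17409$ ($Q = \left(-3\right) \left(-5803\right) = 17409$)
$q = 1089$
$P = \frac{5636}{1947}$ ($P = 8 - 4 \frac{\left(37 - 51\right) + 17409}{12540 + 1089} = 8 - 4 \frac{\left(37 - 51\right) + 17409}{13629} = 8 - 4 \left(-14 + 17409\right) \frac{1}{13629} = 8 - 4 \cdot 17395 \cdot \frac{1}{13629} = 8 - \frac{9940}{1947} = \frac{5636}{1947} \approx 2.8947$)
$\left(P + 71 \left(-68 + 86\right)\right) + 8930 = \left(\frac{5636}{1947} + 71 \left(-68 + 86\right)\right) + 8930 = \left(\frac{5636}{1947} + 71 \cdot 18\right) + 8930 = \left(\frac{5636}{1947} + 1278\right) + 8930 = \frac{2493902}{1947} + 8930 = \frac{19880612}{1947}$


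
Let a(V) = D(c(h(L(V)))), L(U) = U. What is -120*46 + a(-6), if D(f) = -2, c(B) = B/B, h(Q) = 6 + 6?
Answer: -5522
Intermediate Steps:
h(Q) = 12
c(B) = 1
a(V) = -2
-120*46 + a(-6) = -120*46 - 2 = -5520 - 2 = -5522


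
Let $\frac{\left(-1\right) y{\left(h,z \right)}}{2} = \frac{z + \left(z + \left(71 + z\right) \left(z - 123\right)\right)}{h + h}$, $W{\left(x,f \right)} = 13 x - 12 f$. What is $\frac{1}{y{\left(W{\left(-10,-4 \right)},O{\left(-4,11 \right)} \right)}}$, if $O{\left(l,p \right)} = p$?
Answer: $- \frac{41}{4581} \approx -0.00895$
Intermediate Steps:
$W{\left(x,f \right)} = - 12 f + 13 x$
$y{\left(h,z \right)} = - \frac{2 z + \left(-123 + z\right) \left(71 + z\right)}{h}$ ($y{\left(h,z \right)} = - 2 \frac{z + \left(z + \left(71 + z\right) \left(z - 123\right)\right)}{h + h} = - 2 \frac{z + \left(z + \left(71 + z\right) \left(-123 + z\right)\right)}{2 h} = - 2 \left(z + \left(z + \left(-123 + z\right) \left(71 + z\right)\right)\right) \frac{1}{2 h} = - 2 \left(2 z + \left(-123 + z\right) \left(71 + z\right)\right) \frac{1}{2 h} = - 2 \frac{2 z + \left(-123 + z\right) \left(71 + z\right)}{2 h} = - \frac{2 z + \left(-123 + z\right) \left(71 + z\right)}{h}$)
$\frac{1}{y{\left(W{\left(-10,-4 \right)},O{\left(-4,11 \right)} \right)}} = \frac{1}{\frac{1}{\left(-12\right) \left(-4\right) + 13 \left(-10\right)} \left(8733 - 11^{2} + 50 \cdot 11\right)} = \frac{1}{\frac{1}{48 - 130} \left(8733 - 121 + 550\right)} = \frac{1}{\frac{1}{-82} \left(8733 - 121 + 550\right)} = \frac{1}{\left(- \frac{1}{82}\right) 9162} = \frac{1}{- \frac{4581}{41}} = - \frac{41}{4581}$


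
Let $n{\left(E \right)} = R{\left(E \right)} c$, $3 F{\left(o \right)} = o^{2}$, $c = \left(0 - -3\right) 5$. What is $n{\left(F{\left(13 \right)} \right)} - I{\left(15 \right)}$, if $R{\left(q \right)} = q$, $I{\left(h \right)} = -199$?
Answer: $1044$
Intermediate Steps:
$c = 15$ ($c = \left(0 + 3\right) 5 = 3 \cdot 5 = 15$)
$F{\left(o \right)} = \frac{o^{2}}{3}$
$n{\left(E \right)} = 15 E$ ($n{\left(E \right)} = E 15 = 15 E$)
$n{\left(F{\left(13 \right)} \right)} - I{\left(15 \right)} = 15 \frac{13^{2}}{3} - -199 = 15 \cdot \frac{1}{3} \cdot 169 + 199 = 15 \cdot \frac{169}{3} + 199 = 845 + 199 = 1044$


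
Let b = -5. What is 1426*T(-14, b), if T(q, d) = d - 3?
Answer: -11408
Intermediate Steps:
T(q, d) = -3 + d
1426*T(-14, b) = 1426*(-3 - 5) = 1426*(-8) = -11408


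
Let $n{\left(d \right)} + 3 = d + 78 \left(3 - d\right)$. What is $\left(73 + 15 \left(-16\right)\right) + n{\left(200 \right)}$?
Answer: $-15336$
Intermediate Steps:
$n{\left(d \right)} = 231 - 77 d$ ($n{\left(d \right)} = -3 + \left(d + 78 \left(3 - d\right)\right) = -3 - \left(-234 + 77 d\right) = 231 - 77 d$)
$\left(73 + 15 \left(-16\right)\right) + n{\left(200 \right)} = \left(73 + 15 \left(-16\right)\right) + \left(231 - 15400\right) = \left(73 - 240\right) + \left(231 - 15400\right) = -167 - 15169 = -15336$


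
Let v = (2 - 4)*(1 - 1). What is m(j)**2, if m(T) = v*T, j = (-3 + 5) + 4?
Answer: 0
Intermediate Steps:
v = 0 (v = -2*0 = 0)
j = 6 (j = 2 + 4 = 6)
m(T) = 0 (m(T) = 0*T = 0)
m(j)**2 = 0**2 = 0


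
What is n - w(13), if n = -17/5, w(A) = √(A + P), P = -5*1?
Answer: -17/5 - 2*√2 ≈ -6.2284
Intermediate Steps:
P = -5
w(A) = √(-5 + A) (w(A) = √(A - 5) = √(-5 + A))
n = -17/5 (n = -17*⅕ = -17/5 ≈ -3.4000)
n - w(13) = -17/5 - √(-5 + 13) = -17/5 - √8 = -17/5 - 2*√2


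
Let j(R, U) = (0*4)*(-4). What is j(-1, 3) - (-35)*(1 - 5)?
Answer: -140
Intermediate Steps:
j(R, U) = 0 (j(R, U) = 0*(-4) = 0)
j(-1, 3) - (-35)*(1 - 5) = 0 - (-35)*(1 - 5) = 0 - (-35)*(-4) = 0 - 7*20 = 0 - 140 = -140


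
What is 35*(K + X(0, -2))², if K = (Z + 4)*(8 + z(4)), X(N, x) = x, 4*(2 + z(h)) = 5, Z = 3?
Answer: 1330875/16 ≈ 83180.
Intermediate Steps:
z(h) = -¾ (z(h) = -2 + (¼)*5 = -2 + 5/4 = -¾)
K = 203/4 (K = (3 + 4)*(8 - ¾) = 7*(29/4) = 203/4 ≈ 50.750)
35*(K + X(0, -2))² = 35*(203/4 - 2)² = 35*(195/4)² = 35*(38025/16) = 1330875/16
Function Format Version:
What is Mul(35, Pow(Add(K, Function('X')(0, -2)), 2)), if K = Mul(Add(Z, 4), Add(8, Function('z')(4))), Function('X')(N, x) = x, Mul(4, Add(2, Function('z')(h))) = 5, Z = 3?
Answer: Rational(1330875, 16) ≈ 83180.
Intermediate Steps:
Function('z')(h) = Rational(-3, 4) (Function('z')(h) = Add(-2, Mul(Rational(1, 4), 5)) = Add(-2, Rational(5, 4)) = Rational(-3, 4))
K = Rational(203, 4) (K = Mul(Add(3, 4), Add(8, Rational(-3, 4))) = Mul(7, Rational(29, 4)) = Rational(203, 4) ≈ 50.750)
Mul(35, Pow(Add(K, Function('X')(0, -2)), 2)) = Mul(35, Pow(Add(Rational(203, 4), -2), 2)) = Mul(35, Pow(Rational(195, 4), 2)) = Mul(35, Rational(38025, 16)) = Rational(1330875, 16)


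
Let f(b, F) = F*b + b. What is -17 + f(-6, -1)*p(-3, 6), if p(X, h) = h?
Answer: -17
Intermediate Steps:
f(b, F) = b + F*b
-17 + f(-6, -1)*p(-3, 6) = -17 - 6*(1 - 1)*6 = -17 - 6*0*6 = -17 + 0*6 = -17 + 0 = -17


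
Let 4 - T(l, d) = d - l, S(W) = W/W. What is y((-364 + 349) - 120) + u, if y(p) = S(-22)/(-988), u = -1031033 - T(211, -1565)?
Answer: -1020419245/988 ≈ -1.0328e+6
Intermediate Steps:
S(W) = 1
T(l, d) = 4 + l - d (T(l, d) = 4 - (d - l) = 4 + (l - d) = 4 + l - d)
u = -1032813 (u = -1031033 - (4 + 211 - 1*(-1565)) = -1031033 - (4 + 211 + 1565) = -1031033 - 1*1780 = -1031033 - 1780 = -1032813)
y(p) = -1/988 (y(p) = 1/(-988) = 1*(-1/988) = -1/988)
y((-364 + 349) - 120) + u = -1/988 - 1032813 = -1020419245/988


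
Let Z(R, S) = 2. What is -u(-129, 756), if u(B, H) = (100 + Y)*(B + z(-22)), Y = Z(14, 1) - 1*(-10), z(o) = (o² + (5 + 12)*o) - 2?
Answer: 2352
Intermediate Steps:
z(o) = -2 + o² + 17*o (z(o) = (o² + 17*o) - 2 = -2 + o² + 17*o)
Y = 12 (Y = 2 - 1*(-10) = 2 + 10 = 12)
u(B, H) = 12096 + 112*B (u(B, H) = (100 + 12)*(B + (-2 + (-22)² + 17*(-22))) = 112*(B + (-2 + 484 - 374)) = 112*(B + 108) = 112*(108 + B) = 12096 + 112*B)
-u(-129, 756) = -(12096 + 112*(-129)) = -(12096 - 14448) = -1*(-2352) = 2352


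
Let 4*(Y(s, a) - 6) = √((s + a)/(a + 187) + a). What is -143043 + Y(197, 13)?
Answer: -143037 + √1405/40 ≈ -1.4304e+5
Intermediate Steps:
Y(s, a) = 6 + √(a + (a + s)/(187 + a))/4 (Y(s, a) = 6 + √((s + a)/(a + 187) + a)/4 = 6 + √((a + s)/(187 + a) + a)/4 = 6 + √(a + (a + s)/(187 + a))/4)
-143043 + Y(197, 13) = -143043 + (6 + √((13 + 197 + 13*(187 + 13))/(187 + 13))/4) = -143043 + (6 + √((13 + 197 + 13*200)/200)/4) = -143043 + (6 + √((13 + 197 + 2600)/200)/4) = -143043 + (6 + √((1/200)*2810)/4) = -143043 + (6 + √(281/20)/4) = -143043 + (6 + (√1405/10)/4) = -143043 + (6 + √1405/40) = -143037 + √1405/40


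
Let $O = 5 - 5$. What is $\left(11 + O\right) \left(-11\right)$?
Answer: $-121$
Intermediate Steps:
$O = 0$
$\left(11 + O\right) \left(-11\right) = \left(11 + 0\right) \left(-11\right) = 11 \left(-11\right) = -121$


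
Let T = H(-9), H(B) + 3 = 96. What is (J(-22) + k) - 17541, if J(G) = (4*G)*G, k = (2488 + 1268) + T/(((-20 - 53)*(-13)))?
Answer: -11244608/949 ≈ -11849.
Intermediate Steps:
H(B) = 93 (H(B) = -3 + 96 = 93)
T = 93
k = 3564537/949 (k = (2488 + 1268) + 93/(((-20 - 53)*(-13))) = 3756 + 93/((-73*(-13))) = 3756 + 93/949 = 3564537/949 ≈ 3756.1)
J(G) = 4*G**2
(J(-22) + k) - 17541 = (4*(-22)**2 + 3564537/949) - 17541 = (4*484 + 3564537/949) - 17541 = (1936 + 3564537/949) - 17541 = 5401801/949 - 17541 = -11244608/949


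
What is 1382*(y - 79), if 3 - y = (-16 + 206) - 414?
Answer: 204536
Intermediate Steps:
y = 227 (y = 3 - ((-16 + 206) - 414) = 3 - (190 - 414) = 3 - 1*(-224) = 3 + 224 = 227)
1382*(y - 79) = 1382*(227 - 79) = 1382*148 = 204536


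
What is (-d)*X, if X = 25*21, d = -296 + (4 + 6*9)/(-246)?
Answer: 6376475/41 ≈ 1.5552e+5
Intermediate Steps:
d = -36437/123 (d = -296 + (4 + 54)*(-1/246) = -296 + 58*(-1/246) = -296 - 29/123 = -36437/123 ≈ -296.24)
X = 525
(-d)*X = -1*(-36437/123)*525 = (36437/123)*525 = 6376475/41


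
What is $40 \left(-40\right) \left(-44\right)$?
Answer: $70400$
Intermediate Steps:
$40 \left(-40\right) \left(-44\right) = \left(-1600\right) \left(-44\right) = 70400$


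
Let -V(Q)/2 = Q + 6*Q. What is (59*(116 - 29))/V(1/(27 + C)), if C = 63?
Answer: -230985/7 ≈ -32998.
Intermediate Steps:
V(Q) = -14*Q (V(Q) = -2*(Q + 6*Q) = -14*Q)
(59*(116 - 29))/V(1/(27 + C)) = (59*(116 - 29))/((-14/(27 + 63))) = (59*87)/((-14/90)) = 5133/((-14*1/90)) = 5133/(-7/45) = 5133*(-45/7) = -230985/7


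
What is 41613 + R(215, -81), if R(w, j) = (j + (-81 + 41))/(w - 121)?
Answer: 3911501/94 ≈ 41612.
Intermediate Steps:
R(w, j) = (-40 + j)/(-121 + w) (R(w, j) = (j - 40)/(-121 + w) = (-40 + j)/(-121 + w))
41613 + R(215, -81) = 41613 + (-40 - 81)/(-121 + 215) = 41613 - 121/94 = 3911501/94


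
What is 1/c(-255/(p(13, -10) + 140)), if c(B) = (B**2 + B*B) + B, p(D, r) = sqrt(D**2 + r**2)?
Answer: 1485370/6968181 + 123469*sqrt(269)/34840905 ≈ 0.27129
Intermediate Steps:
c(B) = B + 2*B**2 (c(B) = (B**2 + B**2) + B = 2*B**2 + B = B + 2*B**2)
1/c(-255/(p(13, -10) + 140)) = 1/((-255/(sqrt(13**2 + (-10)**2) + 140))*(1 + 2*(-255/(sqrt(13**2 + (-10)**2) + 140)))) = 1/((-255/(sqrt(169 + 100) + 140))*(1 + 2*(-255/(sqrt(169 + 100) + 140)))) = 1/((-255/(sqrt(269) + 140))*(1 + 2*(-255/(sqrt(269) + 140)))) = 1/((-255/(140 + sqrt(269)))*(1 + 2*(-255/(140 + sqrt(269))))) = 1/((-255/(140 + sqrt(269)))*(1 - 510/(140 + sqrt(269)))) = 1/(-255*(1 - 510/(140 + sqrt(269)))/(140 + sqrt(269))) = -(140 + sqrt(269))/(255*(1 - 510/(140 + sqrt(269))))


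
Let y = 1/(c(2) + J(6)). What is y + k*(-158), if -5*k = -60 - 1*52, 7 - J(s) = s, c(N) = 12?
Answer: -230043/65 ≈ -3539.1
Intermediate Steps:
J(s) = 7 - s
k = 112/5 (k = -(-60 - 1*52)/5 = -(-60 - 52)/5 = -⅕*(-112) = 112/5 ≈ 22.400)
y = 1/13 (y = 1/(12 + (7 - 1*6)) = 1/(12 + (7 - 6)) = 1/(12 + 1) = 1/13 ≈ 0.076923)
y + k*(-158) = 1/13 + (112/5)*(-158) = 1/13 - 17696/5 = -230043/65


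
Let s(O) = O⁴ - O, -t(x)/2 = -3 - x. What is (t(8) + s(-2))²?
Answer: 1600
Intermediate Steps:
t(x) = 6 + 2*x (t(x) = -2*(-3 - x) = 6 + 2*x)
(t(8) + s(-2))² = ((6 + 2*8) + ((-2)⁴ - 1*(-2)))² = ((6 + 16) + (16 + 2))² = (22 + 18)² = 40² = 1600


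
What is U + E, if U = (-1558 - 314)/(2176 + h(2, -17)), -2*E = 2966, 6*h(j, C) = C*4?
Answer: -4818109/3247 ≈ -1483.9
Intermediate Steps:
h(j, C) = 2*C/3 (h(j, C) = (C*4)/6 = (4*C)/6 = 2*C/3)
E = -1483 (E = -1/2*2966 = -1483)
U = -2808/3247 (U = (-1558 - 314)/(2176 + (2/3)*(-17)) = -1872/(2176 - 34/3) = -1872/6494/3 = -1872*3/6494 = -2808/3247 ≈ -0.86480)
U + E = -2808/3247 - 1483 = -4818109/3247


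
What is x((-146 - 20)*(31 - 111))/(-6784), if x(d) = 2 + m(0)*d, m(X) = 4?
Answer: -26561/3392 ≈ -7.8305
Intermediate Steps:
x(d) = 2 + 4*d
x((-146 - 20)*(31 - 111))/(-6784) = (2 + 4*((-146 - 20)*(31 - 111)))/(-6784) = (2 + 4*(-166*(-80)))*(-1/6784) = (2 + 4*13280)*(-1/6784) = (2 + 53120)*(-1/6784) = 53122*(-1/6784) = -26561/3392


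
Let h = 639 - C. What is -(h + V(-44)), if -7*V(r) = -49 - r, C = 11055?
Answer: 72907/7 ≈ 10415.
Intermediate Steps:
V(r) = 7 + r/7 (V(r) = -(-49 - r)/7 = 7 + r/7)
h = -10416 (h = 639 - 1*11055 = 639 - 11055 = -10416)
-(h + V(-44)) = -(-10416 + (7 + (⅐)*(-44))) = -(-10416 + (7 - 44/7)) = -(-10416 + 5/7) = -1*(-72907/7) = 72907/7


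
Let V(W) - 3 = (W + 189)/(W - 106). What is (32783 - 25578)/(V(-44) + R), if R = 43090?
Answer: 216150/1292761 ≈ 0.16720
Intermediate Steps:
V(W) = 3 + (189 + W)/(-106 + W) (V(W) = 3 + (W + 189)/(W - 106) = 3 + (189 + W)/(-106 + W))
(32783 - 25578)/(V(-44) + R) = (32783 - 25578)/((-129 + 4*(-44))/(-106 - 44) + 43090) = 7205/((-129 - 176)/(-150) + 43090) = 7205/(-1/150*(-305) + 43090) = 7205/(61/30 + 43090) = 7205/(1292761/30) = 7205*(30/1292761) = 216150/1292761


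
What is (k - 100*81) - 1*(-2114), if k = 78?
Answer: -5908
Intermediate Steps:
(k - 100*81) - 1*(-2114) = (78 - 100*81) - 1*(-2114) = (78 - 8100) + 2114 = -8022 + 2114 = -5908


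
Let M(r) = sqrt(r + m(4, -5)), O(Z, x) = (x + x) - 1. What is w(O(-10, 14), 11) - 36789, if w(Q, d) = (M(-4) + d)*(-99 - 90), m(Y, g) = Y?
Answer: -38868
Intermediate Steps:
O(Z, x) = -1 + 2*x (O(Z, x) = 2*x - 1 = -1 + 2*x)
M(r) = sqrt(4 + r) (M(r) = sqrt(r + 4) = sqrt(4 + r))
w(Q, d) = -189*d (w(Q, d) = (sqrt(4 - 4) + d)*(-99 - 90) = (sqrt(0) + d)*(-189) = (0 + d)*(-189) = d*(-189) = -189*d)
w(O(-10, 14), 11) - 36789 = -189*11 - 36789 = -2079 - 36789 = -38868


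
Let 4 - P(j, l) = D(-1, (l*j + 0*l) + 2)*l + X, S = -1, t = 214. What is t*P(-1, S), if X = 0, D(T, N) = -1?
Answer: 642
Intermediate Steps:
P(j, l) = 4 + l (P(j, l) = 4 - (-l + 0) = 4 - (-1)*l = 4 + l)
t*P(-1, S) = 214*(4 - 1) = 214*3 = 642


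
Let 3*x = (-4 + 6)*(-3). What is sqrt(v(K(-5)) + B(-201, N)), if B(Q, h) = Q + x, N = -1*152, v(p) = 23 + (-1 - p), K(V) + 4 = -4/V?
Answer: I*sqrt(4445)/5 ≈ 13.334*I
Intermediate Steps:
K(V) = -4 - 4/V
v(p) = 22 - p
x = -2 (x = ((-4 + 6)*(-3))/3 = (2*(-3))/3 = (1/3)*(-6) = -2)
N = -152
B(Q, h) = -2 + Q (B(Q, h) = Q - 2 = -2 + Q)
sqrt(v(K(-5)) + B(-201, N)) = sqrt((22 - (-4 - 4/(-5))) + (-2 - 201)) = sqrt((22 - (-4 - 4*(-1/5))) - 203) = sqrt((22 - (-4 + 4/5)) - 203) = sqrt((22 - 1*(-16/5)) - 203) = sqrt((22 + 16/5) - 203) = sqrt(126/5 - 203) = sqrt(-889/5) = I*sqrt(4445)/5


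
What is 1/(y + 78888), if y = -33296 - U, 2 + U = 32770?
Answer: 1/12824 ≈ 7.7979e-5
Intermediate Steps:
U = 32768 (U = -2 + 32770 = 32768)
y = -66064 (y = -33296 - 1*32768 = -33296 - 32768 = -66064)
1/(y + 78888) = 1/(-66064 + 78888) = 1/12824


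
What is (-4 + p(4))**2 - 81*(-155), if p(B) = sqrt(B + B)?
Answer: 12579 - 16*sqrt(2) ≈ 12556.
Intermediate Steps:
p(B) = sqrt(2)*sqrt(B) (p(B) = sqrt(2*B) = sqrt(2)*sqrt(B))
(-4 + p(4))**2 - 81*(-155) = (-4 + sqrt(2)*sqrt(4))**2 - 81*(-155) = (-4 + sqrt(2)*2)**2 + 12555 = (-4 + 2*sqrt(2))**2 + 12555 = 12555 + (-4 + 2*sqrt(2))**2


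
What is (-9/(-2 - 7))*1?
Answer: 1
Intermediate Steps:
(-9/(-2 - 7))*1 = (-9/(-9))*1 = -⅑*(-9)*1 = 1*1 = 1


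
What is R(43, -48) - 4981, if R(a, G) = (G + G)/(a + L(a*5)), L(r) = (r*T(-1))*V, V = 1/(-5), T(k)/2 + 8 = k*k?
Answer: -1070947/215 ≈ -4981.1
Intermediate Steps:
T(k) = -16 + 2*k² (T(k) = -16 + 2*(k*k) = -16 + 2*k²)
V = -⅕ ≈ -0.20000
L(r) = 14*r/5 (L(r) = (r*(-16 + 2*(-1)²))*(-⅕) = (r*(-16 + 2*1))*(-⅕) = (r*(-16 + 2))*(-⅕) = (r*(-14))*(-⅕) = -14*r*(-⅕) = 14*r/5)
R(a, G) = 2*G/(15*a) (R(a, G) = (G + G)/(a + 14*(a*5)/5) = (2*G)/(a + 14*(5*a)/5) = (2*G)/(a + 14*a) = (2*G)/((15*a)) = (2*G)*(1/(15*a)) = 2*G/(15*a))
R(43, -48) - 4981 = (2/15)*(-48)/43 - 4981 = (2/15)*(-48)*(1/43) - 4981 = -32/215 - 4981 = -1070947/215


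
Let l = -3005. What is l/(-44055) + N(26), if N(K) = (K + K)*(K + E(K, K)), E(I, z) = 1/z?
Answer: 11930695/8811 ≈ 1354.1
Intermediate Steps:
N(K) = 2*K*(K + 1/K) (N(K) = (K + K)*(K + 1/K) = (2*K)*(K + 1/K) = 2*K*(K + 1/K))
l/(-44055) + N(26) = -3005/(-44055) + (2 + 2*26**2) = -3005*(-1/44055) + (2 + 2*676) = 601/8811 + (2 + 1352) = 601/8811 + 1354 = 11930695/8811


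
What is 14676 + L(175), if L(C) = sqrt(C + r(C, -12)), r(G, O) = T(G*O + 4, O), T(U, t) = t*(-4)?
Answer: 14676 + sqrt(223) ≈ 14691.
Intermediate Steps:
T(U, t) = -4*t
r(G, O) = -4*O
L(C) = sqrt(48 + C) (L(C) = sqrt(C - 4*(-12)) = sqrt(C + 48) = sqrt(48 + C))
14676 + L(175) = 14676 + sqrt(48 + 175) = 14676 + sqrt(223)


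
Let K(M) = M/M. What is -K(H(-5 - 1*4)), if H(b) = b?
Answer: -1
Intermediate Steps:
K(M) = 1
-K(H(-5 - 1*4)) = -1*1 = -1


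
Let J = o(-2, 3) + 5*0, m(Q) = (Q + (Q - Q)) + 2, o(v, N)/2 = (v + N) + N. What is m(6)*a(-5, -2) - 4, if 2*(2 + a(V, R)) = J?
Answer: 12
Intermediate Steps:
o(v, N) = 2*v + 4*N (o(v, N) = 2*((v + N) + N) = 2*((N + v) + N) = 2*(v + 2*N) = 2*v + 4*N)
m(Q) = 2 + Q (m(Q) = (Q + 0) + 2 = Q + 2 = 2 + Q)
J = 8 (J = (2*(-2) + 4*3) + 5*0 = (-4 + 12) + 0 = 8 + 0 = 8)
a(V, R) = 2 (a(V, R) = -2 + (1/2)*8 = -2 + 4 = 2)
m(6)*a(-5, -2) - 4 = (2 + 6)*2 - 4 = 8*2 - 4 = 16 - 4 = 12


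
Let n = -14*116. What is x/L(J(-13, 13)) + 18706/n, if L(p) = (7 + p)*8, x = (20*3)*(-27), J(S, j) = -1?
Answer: -18379/406 ≈ -45.268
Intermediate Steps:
x = -1620 (x = 60*(-27) = -1620)
L(p) = 56 + 8*p
n = -1624
x/L(J(-13, 13)) + 18706/n = -1620/(56 + 8*(-1)) + 18706/(-1624) = -1620/(56 - 8) + 18706*(-1/1624) = -1620/48 - 9353/812 = -1620*1/48 - 9353/812 = -135/4 - 9353/812 = -18379/406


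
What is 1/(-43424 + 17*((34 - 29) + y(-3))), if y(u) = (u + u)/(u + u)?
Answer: -1/43322 ≈ -2.3083e-5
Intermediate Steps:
y(u) = 1 (y(u) = (2*u)/((2*u)) = (2*u)*(1/(2*u)) = 1)
1/(-43424 + 17*((34 - 29) + y(-3))) = 1/(-43424 + 17*((34 - 29) + 1)) = 1/(-43424 + 17*(5 + 1)) = 1/(-43424 + 17*6) = 1/(-43424 + 102) = 1/(-43322) = -1/43322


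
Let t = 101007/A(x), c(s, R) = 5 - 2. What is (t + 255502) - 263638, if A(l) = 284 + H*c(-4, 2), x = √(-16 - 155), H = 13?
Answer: -2526921/323 ≈ -7823.3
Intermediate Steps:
c(s, R) = 3
x = 3*I*√19 (x = √(-171) = 3*I*√19 ≈ 13.077*I)
A(l) = 323 (A(l) = 284 + 13*3 = 284 + 39 = 323)
t = 101007/323 ≈ 312.72
(t + 255502) - 263638 = (101007/323 + 255502) - 263638 = 82628153/323 - 263638 = -2526921/323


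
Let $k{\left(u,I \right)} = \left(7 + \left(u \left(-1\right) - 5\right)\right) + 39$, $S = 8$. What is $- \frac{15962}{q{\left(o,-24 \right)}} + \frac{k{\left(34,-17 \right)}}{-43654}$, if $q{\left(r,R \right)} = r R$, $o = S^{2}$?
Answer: $\frac{174198599}{16763136} \approx 10.392$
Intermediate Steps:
$k{\left(u,I \right)} = 41 - u$ ($k{\left(u,I \right)} = \left(7 - \left(5 + u\right)\right) + 39 = \left(2 - u\right) + 39 = 41 - u$)
$o = 64$ ($o = 8^{2} = 64$)
$q{\left(r,R \right)} = R r$
$- \frac{15962}{q{\left(o,-24 \right)}} + \frac{k{\left(34,-17 \right)}}{-43654} = - \frac{15962}{\left(-24\right) 64} + \frac{41 - 34}{-43654} = - \frac{15962}{-1536} + \left(41 - 34\right) \left(- \frac{1}{43654}\right) = \left(-15962\right) \left(- \frac{1}{1536}\right) + 7 \left(- \frac{1}{43654}\right) = \frac{7981}{768} - \frac{7}{43654} = \frac{174198599}{16763136}$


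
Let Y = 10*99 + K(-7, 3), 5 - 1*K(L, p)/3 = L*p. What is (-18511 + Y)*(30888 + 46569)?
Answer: -1351082451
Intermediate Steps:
K(L, p) = 15 - 3*L*p
Y = 1068 (Y = 10*99 + (15 - 3*(-7)*3) = 990 + (15 + 63) = 990 + 78 = 1068)
(-18511 + Y)*(30888 + 46569) = (-18511 + 1068)*(30888 + 46569) = -17443*77457 = -1351082451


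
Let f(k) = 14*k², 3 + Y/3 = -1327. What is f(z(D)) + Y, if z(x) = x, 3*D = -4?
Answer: -35686/9 ≈ -3965.1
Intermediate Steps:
D = -4/3 (D = (⅓)*(-4) = -4/3 ≈ -1.3333)
Y = -3990 (Y = -9 + 3*(-1327) = -9 - 3981 = -3990)
f(z(D)) + Y = 14*(-4/3)² - 3990 = 14*(16/9) - 3990 = 224/9 - 3990 = -35686/9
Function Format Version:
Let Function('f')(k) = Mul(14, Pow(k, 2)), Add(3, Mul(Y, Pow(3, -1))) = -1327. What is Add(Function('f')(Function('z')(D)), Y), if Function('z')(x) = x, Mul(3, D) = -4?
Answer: Rational(-35686, 9) ≈ -3965.1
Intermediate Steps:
D = Rational(-4, 3) (D = Mul(Rational(1, 3), -4) = Rational(-4, 3) ≈ -1.3333)
Y = -3990 (Y = Add(-9, Mul(3, -1327)) = Add(-9, -3981) = -3990)
Add(Function('f')(Function('z')(D)), Y) = Add(Mul(14, Pow(Rational(-4, 3), 2)), -3990) = Add(Mul(14, Rational(16, 9)), -3990) = Add(Rational(224, 9), -3990) = Rational(-35686, 9)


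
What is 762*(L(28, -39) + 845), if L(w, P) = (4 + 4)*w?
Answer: 814578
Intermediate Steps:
L(w, P) = 8*w
762*(L(28, -39) + 845) = 762*(8*28 + 845) = 762*(224 + 845) = 762*1069 = 814578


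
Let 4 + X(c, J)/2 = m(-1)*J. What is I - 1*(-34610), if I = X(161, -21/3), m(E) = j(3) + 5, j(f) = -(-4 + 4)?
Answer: 34532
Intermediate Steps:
j(f) = 0 (j(f) = -1*0 = 0)
m(E) = 5 (m(E) = 0 + 5 = 5)
X(c, J) = -8 + 10*J (X(c, J) = -8 + 2*(5*J) = -8 + 10*J)
I = -78 (I = -8 + 10*(-21/3) = -8 + 10*(-21*⅓) = -8 + 10*(-7) = -8 - 70 = -78)
I - 1*(-34610) = -78 - 1*(-34610) = -78 + 34610 = 34532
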